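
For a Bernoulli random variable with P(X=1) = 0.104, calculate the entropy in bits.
0.4815 bits

The binary entropy function is:
H(p) = -p log(p) - (1-p) log(1-p)

H(0.104) = -0.104 × log_2(0.104) - 0.896 × log_2(0.896)
H(0.104) = 0.4815 bits

Note: Binary entropy is maximized at p=0.5 (H=1 bit) and minimized at p=0 or p=1 (H=0).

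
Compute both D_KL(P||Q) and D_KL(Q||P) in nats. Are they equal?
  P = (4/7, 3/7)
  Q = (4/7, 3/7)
D_KL(P||Q) = 0.0000, D_KL(Q||P) = 0.0000

KL divergence is not symmetric: D_KL(P||Q) ≠ D_KL(Q||P) in general.

D_KL(P||Q) = 0.0000 nats
D_KL(Q||P) = 0.0000 nats

In this case they happen to be equal (to 4 decimal places).

This asymmetry is why KL divergence is not a true distance metric.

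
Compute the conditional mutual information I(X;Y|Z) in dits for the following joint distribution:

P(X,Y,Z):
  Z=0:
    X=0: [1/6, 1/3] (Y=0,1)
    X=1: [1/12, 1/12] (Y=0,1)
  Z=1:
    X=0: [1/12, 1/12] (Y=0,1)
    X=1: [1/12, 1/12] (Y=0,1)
0.0032 dits

Conditional mutual information: I(X;Y|Z) = H(X|Z) + H(Y|Z) - H(X,Y|Z)

H(Z) = 0.2764
H(X,Z) = 0.5396 → H(X|Z) = 0.2632
H(Y,Z) = 0.5683 → H(Y|Z) = 0.2919
H(X,Y,Z) = 0.8283 → H(X,Y|Z) = 0.5519

I(X;Y|Z) = 0.2632 + 0.2919 - 0.5519 = 0.0032 dits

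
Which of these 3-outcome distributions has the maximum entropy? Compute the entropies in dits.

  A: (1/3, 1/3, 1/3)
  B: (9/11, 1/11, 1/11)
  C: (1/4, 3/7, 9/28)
A

For a discrete distribution over n outcomes, entropy is maximized by the uniform distribution.

Computing entropies:
H(A) = 0.4771 dits
H(B) = 0.2606 dits
H(C) = 0.4667 dits

The uniform distribution (where all probabilities equal 1/3) achieves the maximum entropy of log_10(3) = 0.4771 dits.

Distribution A has the highest entropy.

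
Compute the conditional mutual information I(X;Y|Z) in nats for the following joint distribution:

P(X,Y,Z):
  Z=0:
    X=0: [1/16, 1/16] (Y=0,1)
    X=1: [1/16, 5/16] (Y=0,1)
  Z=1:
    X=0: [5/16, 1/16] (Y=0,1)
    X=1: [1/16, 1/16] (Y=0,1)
0.0511 nats

Conditional mutual information: I(X;Y|Z) = H(X|Z) + H(Y|Z) - H(X,Y|Z)

H(Z) = 0.6931
H(X,Z) = 1.2555 → H(X|Z) = 0.5623
H(Y,Z) = 1.2555 → H(Y|Z) = 0.5623
H(X,Y,Z) = 1.7667 → H(X,Y|Z) = 1.0735

I(X;Y|Z) = 0.5623 + 0.5623 - 1.0735 = 0.0511 nats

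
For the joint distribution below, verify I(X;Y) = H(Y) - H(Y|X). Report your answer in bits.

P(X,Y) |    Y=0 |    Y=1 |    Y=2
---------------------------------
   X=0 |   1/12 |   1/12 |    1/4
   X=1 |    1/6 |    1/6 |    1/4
I(X;Y) = 0.0207 bits

Mutual information has multiple equivalent forms:
- I(X;Y) = H(X) - H(X|Y)
- I(X;Y) = H(Y) - H(Y|X)
- I(X;Y) = H(X) + H(Y) - H(X,Y)

Computing all quantities:
H(X) = 0.9799, H(Y) = 1.5000, H(X,Y) = 2.4591
H(X|Y) = 0.9591, H(Y|X) = 1.4793

Verification:
H(X) - H(X|Y) = 0.9799 - 0.9591 = 0.0207
H(Y) - H(Y|X) = 1.5000 - 1.4793 = 0.0207
H(X) + H(Y) - H(X,Y) = 0.9799 + 1.5000 - 2.4591 = 0.0207

All forms give I(X;Y) = 0.0207 bits. ✓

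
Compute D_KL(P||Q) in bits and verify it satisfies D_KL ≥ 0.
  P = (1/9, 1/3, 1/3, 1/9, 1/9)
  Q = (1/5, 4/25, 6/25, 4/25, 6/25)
0.2348 bits

KL divergence satisfies the Gibbs inequality: D_KL(P||Q) ≥ 0 for all distributions P, Q.

D_KL(P||Q) = Σ p(x) log(p(x)/q(x))
Term by term:
  x=0: 1/9 × log_2[(1/9)/(1/5)] = -0.0942
  x=1: 1/3 × log_2[(1/3)/(4/25)] = 0.3530
  x=2: 1/3 × log_2[(1/3)/(6/25)] = 0.1580
  x=3: 1/9 × log_2[(1/9)/(4/25)] = -0.0585
  x=4: 1/9 × log_2[(1/9)/(6/25)] = -0.1234
D_KL(P||Q) = 0.2348 bits

D_KL(P||Q) = 0.2348 ≥ 0 ✓

This non-negativity is a fundamental property: relative entropy cannot be negative because it measures how different Q is from P.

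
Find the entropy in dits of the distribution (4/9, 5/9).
0.2983 dits

Shannon entropy is H(X) = -Σ p(x) log p(x).

For P = (4/9, 5/9):
H = -4/9 × log_10(4/9) -5/9 × log_10(5/9)
H = 0.2983 dits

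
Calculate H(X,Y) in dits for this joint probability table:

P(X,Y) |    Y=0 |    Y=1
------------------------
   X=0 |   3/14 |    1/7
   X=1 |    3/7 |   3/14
0.5651 dits

Joint entropy is H(X,Y) = -Σ_{x,y} p(x,y) log p(x,y).

Summing over all non-zero entries:
H(X,Y) = -[3/14·log_10(3/14) + 1/7·log_10(1/7) + 3/7·log_10(3/7) + 3/14·log_10(3/14)]
H(X,Y) = 0.5651 dits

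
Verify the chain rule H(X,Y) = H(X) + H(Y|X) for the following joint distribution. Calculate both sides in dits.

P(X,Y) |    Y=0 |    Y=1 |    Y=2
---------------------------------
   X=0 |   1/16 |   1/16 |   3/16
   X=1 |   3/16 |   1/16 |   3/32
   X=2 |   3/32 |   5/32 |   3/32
H(X,Y) = 0.9135, H(X) = 0.4767, H(Y|X) = 0.4368 (all in dits)

Chain rule: H(X,Y) = H(X) + H(Y|X)

Left side — joint entropy directly:
H(X,Y) = -Σ p(x,y) log p(x,y) = 0.9135 dits

Right side — compute H(Y|X) from the conditional distributions:
P(X) = (5/16, 11/32, 11/32), so H(X) = 0.4767 dits
H(Y|X) = Σ_x P(X=x) · H(Y|X=x):
  P(Y|X=0) = (1/5, 1/5, 3/5), H(Y|X=0) = 0.4127, weight P(X=0) = 5/16
  P(Y|X=1) = (6/11, 2/11, 3/11), H(Y|X=1) = 0.4321, weight P(X=1) = 11/32
  P(Y|X=2) = (3/11, 5/11, 3/11), H(Y|X=2) = 0.4634, weight P(X=2) = 11/32
H(Y|X) = 0.4368 dits

H(X) + H(Y|X) = 0.4767 + 0.4368 = 0.9135 dits

Both sides equal 0.9135 dits. ✓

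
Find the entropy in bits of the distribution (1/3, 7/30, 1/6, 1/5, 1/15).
2.1739 bits

Shannon entropy is H(X) = -Σ p(x) log p(x).

For P = (1/3, 7/30, 1/6, 1/5, 1/15):
H = -1/3 × log_2(1/3) -7/30 × log_2(7/30) -1/6 × log_2(1/6) -1/5 × log_2(1/5) -1/15 × log_2(1/15)
H = 2.1739 bits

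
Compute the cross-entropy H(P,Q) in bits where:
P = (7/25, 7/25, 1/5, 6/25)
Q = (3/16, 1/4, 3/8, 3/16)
2.0988 bits

Cross-entropy: H(P,Q) = -Σ p(x) log q(x)

Alternatively: H(P,Q) = H(P) + D_KL(P||Q)
H(P) = 1.9870 bits
D_KL(P||Q) = 0.1119 bits

H(P,Q) = 1.9870 + 0.1119 = 2.0988 bits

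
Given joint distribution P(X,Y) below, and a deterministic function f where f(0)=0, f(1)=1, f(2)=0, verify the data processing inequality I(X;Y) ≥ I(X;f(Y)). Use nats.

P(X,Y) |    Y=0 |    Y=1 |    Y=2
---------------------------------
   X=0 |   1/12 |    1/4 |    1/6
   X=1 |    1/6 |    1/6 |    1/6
I(X;Y) = 0.0225, I(X;f(Y)) = 0.0144, inequality holds: 0.0225 ≥ 0.0144

Data Processing Inequality: For any Markov chain X → Y → Z, we have I(X;Y) ≥ I(X;Z).

Here Z = f(Y) is a deterministic function of Y, forming X → Y → Z.

Original I(X;Y) = 0.0225 nats

After applying f:
P(X,Z) where Z=f(Y):
- P(X,Z=0) = P(X,Y=0) + P(X,Y=2)
- P(X,Z=1) = P(X,Y=1)

I(X;Z) = I(X;f(Y)) = 0.0144 nats

Verification: 0.0225 ≥ 0.0144 ✓

Information cannot be created by processing; the function f can only lose information about X.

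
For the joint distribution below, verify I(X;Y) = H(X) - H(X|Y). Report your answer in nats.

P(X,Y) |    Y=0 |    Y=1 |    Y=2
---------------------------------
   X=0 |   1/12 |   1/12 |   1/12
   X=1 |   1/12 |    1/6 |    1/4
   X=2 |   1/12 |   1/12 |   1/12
I(X;Y) = 0.0225 nats

Mutual information has multiple equivalent forms:
- I(X;Y) = H(X) - H(X|Y)
- I(X;Y) = H(Y) - H(Y|X)
- I(X;Y) = H(X) + H(Y) - H(X,Y)

Computing all quantities:
H(X) = 1.0397, H(Y) = 1.0776, H(X,Y) = 2.0947
H(X|Y) = 1.0172, H(Y|X) = 1.0550

Verification:
H(X) - H(X|Y) = 1.0397 - 1.0172 = 0.0225
H(Y) - H(Y|X) = 1.0776 - 1.0550 = 0.0225
H(X) + H(Y) - H(X,Y) = 1.0397 + 1.0776 - 2.0947 = 0.0225

All forms give I(X;Y) = 0.0225 nats. ✓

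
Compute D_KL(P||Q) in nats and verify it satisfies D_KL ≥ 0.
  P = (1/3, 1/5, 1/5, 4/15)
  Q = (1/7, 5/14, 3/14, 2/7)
0.1343 nats

KL divergence satisfies the Gibbs inequality: D_KL(P||Q) ≥ 0 for all distributions P, Q.

D_KL(P||Q) = Σ p(x) log(p(x)/q(x))
Term by term:
  x=0: 1/3 × log_e[(1/3)/(1/7)] = 0.2824
  x=1: 1/5 × log_e[(1/5)/(5/14)] = -0.1160
  x=2: 1/5 × log_e[(1/5)/(3/14)] = -0.0138
  x=3: 4/15 × log_e[(4/15)/(2/7)] = -0.0184
D_KL(P||Q) = 0.1343 nats

D_KL(P||Q) = 0.1343 ≥ 0 ✓

This non-negativity is a fundamental property: relative entropy cannot be negative because it measures how different Q is from P.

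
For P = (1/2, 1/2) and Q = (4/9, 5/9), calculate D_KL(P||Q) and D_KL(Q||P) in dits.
D_KL(P||Q) = 0.0027, D_KL(Q||P) = 0.0027

KL divergence is not symmetric: D_KL(P||Q) ≠ D_KL(Q||P) in general.

D_KL(P||Q) = 0.0027 dits
D_KL(Q||P) = 0.0027 dits

In this case they happen to be equal (to 4 decimal places).

This asymmetry is why KL divergence is not a true distance metric.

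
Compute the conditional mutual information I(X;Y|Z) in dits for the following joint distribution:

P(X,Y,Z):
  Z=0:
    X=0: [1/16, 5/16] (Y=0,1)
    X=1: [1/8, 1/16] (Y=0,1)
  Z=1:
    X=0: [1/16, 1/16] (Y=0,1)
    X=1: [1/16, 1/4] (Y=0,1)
0.0384 dits

Conditional mutual information: I(X;Y|Z) = H(X|Z) + H(Y|Z) - H(X,Y|Z)

H(Z) = 0.2976
H(X,Z) = 0.5668 → H(X|Z) = 0.2692
H(Y,Z) = 0.5668 → H(Y|Z) = 0.2692
H(X,Y,Z) = 0.7975 → H(X,Y|Z) = 0.4999

I(X;Y|Z) = 0.2692 + 0.2692 - 0.4999 = 0.0384 dits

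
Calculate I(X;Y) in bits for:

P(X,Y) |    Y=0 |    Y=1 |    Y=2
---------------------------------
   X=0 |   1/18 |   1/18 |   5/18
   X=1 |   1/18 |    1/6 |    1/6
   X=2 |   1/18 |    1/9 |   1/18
0.1156 bits

Mutual information: I(X;Y) = H(X) + H(Y) - H(X,Y)

Marginals:
P(X) = (7/18, 7/18, 2/9), H(X) = 1.5420 bits
P(Y) = (1/6, 1/3, 1/2), H(Y) = 1.4591 bits

Joint entropy: H(X,Y) = 2.8855 bits

I(X;Y) = 1.5420 + 1.4591 - 2.8855 = 0.1156 bits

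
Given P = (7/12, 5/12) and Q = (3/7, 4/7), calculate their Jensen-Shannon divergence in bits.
0.0173 bits

Jensen-Shannon divergence is:
JSD(P||Q) = 0.5 × D_KL(P||M) + 0.5 × D_KL(Q||M)
where M = 0.5 × (P + Q) is the mixture distribution.

M = 0.5 × (7/12, 5/12) + 0.5 × (3/7, 4/7) = (0.505952, 0.494048)

D_KL(P||M) = 0.0174 bits
D_KL(Q||M) = 0.0173 bits

JSD(P||Q) = 0.5 × 0.0174 + 0.5 × 0.0173 = 0.0173 bits

Unlike KL divergence, JSD is symmetric and bounded: 0 ≤ JSD ≤ log(2).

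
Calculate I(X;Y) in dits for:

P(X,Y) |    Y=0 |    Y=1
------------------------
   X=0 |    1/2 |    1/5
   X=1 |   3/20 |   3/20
0.0090 dits

Mutual information: I(X;Y) = H(X) + H(Y) - H(X,Y)

Marginals:
P(X) = (7/10, 3/10), H(X) = 0.2653 dits
P(Y) = (13/20, 7/20), H(Y) = 0.2812 dits

Joint entropy: H(X,Y) = 0.5375 dits

I(X;Y) = 0.2653 + 0.2812 - 0.5375 = 0.0090 dits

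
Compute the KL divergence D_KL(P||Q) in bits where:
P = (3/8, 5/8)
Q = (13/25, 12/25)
0.0612 bits

KL divergence: D_KL(P||Q) = Σ p(x) log(p(x)/q(x))

Computing term by term:
  x=0: 3/8 × log_2[(3/8)/(13/25)] = 3/8 × -0.4716 = -0.1769
  x=1: 5/8 × log_2[(5/8)/(12/25)] = 5/8 × 0.3808 = 0.2380

D_KL(P||Q) = 0.0612 bits

Note: KL divergence is always non-negative and equals 0 iff P = Q.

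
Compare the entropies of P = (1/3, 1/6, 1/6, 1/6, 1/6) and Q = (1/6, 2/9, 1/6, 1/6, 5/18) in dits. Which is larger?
Q

Computing entropies in dits:
H(P) = 0.6778
H(Q) = 0.6888

Distribution Q has higher entropy.

Intuition: The distribution closer to uniform (more spread out) has higher entropy.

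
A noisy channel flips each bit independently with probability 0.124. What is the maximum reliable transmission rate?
0.4592 bits

For a binary symmetric channel (BSC) with error probability p:
Capacity C = 1 - H(p) bits per symbol

where H(p) = -p log₂(p) - (1-p) log₂(1-p) is the binary entropy function.

H(0.124) = 0.5408 bits
C = 1 - 0.5408 = 0.4592 bits per symbol

This means we can reliably transmit up to 0.4592 bits of information per channel use.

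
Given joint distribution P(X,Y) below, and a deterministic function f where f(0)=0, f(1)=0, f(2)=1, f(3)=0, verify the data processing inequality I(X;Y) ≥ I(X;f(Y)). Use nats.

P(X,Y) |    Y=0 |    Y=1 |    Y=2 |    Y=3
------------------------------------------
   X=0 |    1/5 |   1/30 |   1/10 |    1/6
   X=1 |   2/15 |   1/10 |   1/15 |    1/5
I(X;Y) = 0.0290, I(X;f(Y)) = 0.0040, inequality holds: 0.0290 ≥ 0.0040

Data Processing Inequality: For any Markov chain X → Y → Z, we have I(X;Y) ≥ I(X;Z).

Here Z = f(Y) is a deterministic function of Y, forming X → Y → Z.

Original I(X;Y) = 0.0290 nats

After applying f:
P(X,Z) where Z=f(Y):
- P(X,Z=0) = P(X,Y=0) + P(X,Y=1) + P(X,Y=3)
- P(X,Z=1) = P(X,Y=2)

I(X;Z) = I(X;f(Y)) = 0.0040 nats

Verification: 0.0290 ≥ 0.0040 ✓

Information cannot be created by processing; the function f can only lose information about X.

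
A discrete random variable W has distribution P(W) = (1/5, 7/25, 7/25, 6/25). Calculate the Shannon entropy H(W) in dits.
0.5981 dits

Shannon entropy is H(X) = -Σ p(x) log p(x).

For P = (1/5, 7/25, 7/25, 6/25):
H = -1/5 × log_10(1/5) -7/25 × log_10(7/25) -7/25 × log_10(7/25) -6/25 × log_10(6/25)
H = 0.5981 dits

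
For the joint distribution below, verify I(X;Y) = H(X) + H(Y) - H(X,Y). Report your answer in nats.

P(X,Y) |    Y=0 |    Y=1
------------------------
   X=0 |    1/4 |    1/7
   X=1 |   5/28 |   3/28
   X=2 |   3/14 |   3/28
I(X;Y) = 0.0006 nats

Mutual information has multiple equivalent forms:
- I(X;Y) = H(X) - H(X|Y)
- I(X;Y) = H(Y) - H(Y|X)
- I(X;Y) = H(X) + H(Y) - H(X,Y)

Computing all quantities:
H(X) = 1.0898, H(Y) = 0.6518, H(X,Y) = 1.7409
H(X|Y) = 1.0892, H(Y|X) = 0.6511

Verification:
H(X) - H(X|Y) = 1.0898 - 1.0892 = 0.0006
H(Y) - H(Y|X) = 0.6518 - 0.6511 = 0.0006
H(X) + H(Y) - H(X,Y) = 1.0898 + 0.6518 - 1.7409 = 0.0006

All forms give I(X;Y) = 0.0006 nats. ✓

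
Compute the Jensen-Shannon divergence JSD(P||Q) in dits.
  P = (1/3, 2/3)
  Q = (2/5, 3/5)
0.0010 dits

Jensen-Shannon divergence is:
JSD(P||Q) = 0.5 × D_KL(P||M) + 0.5 × D_KL(Q||M)
where M = 0.5 × (P + Q) is the mixture distribution.

M = 0.5 × (1/3, 2/3) + 0.5 × (2/5, 3/5) = (11/30, 19/30)

D_KL(P||M) = 0.0011 dits
D_KL(Q||M) = 0.0010 dits

JSD(P||Q) = 0.5 × 0.0011 + 0.5 × 0.0010 = 0.0010 dits

Unlike KL divergence, JSD is symmetric and bounded: 0 ≤ JSD ≤ log(2).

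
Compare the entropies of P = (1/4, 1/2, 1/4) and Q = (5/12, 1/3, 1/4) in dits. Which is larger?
Q

Computing entropies in dits:
H(P) = 0.4515
H(Q) = 0.4680

Distribution Q has higher entropy.

Intuition: The distribution closer to uniform (more spread out) has higher entropy.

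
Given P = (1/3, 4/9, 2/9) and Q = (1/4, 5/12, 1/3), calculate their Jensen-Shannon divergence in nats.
0.0088 nats

Jensen-Shannon divergence is:
JSD(P||Q) = 0.5 × D_KL(P||M) + 0.5 × D_KL(Q||M)
where M = 0.5 × (P + Q) is the mixture distribution.

M = 0.5 × (1/3, 4/9, 2/9) + 0.5 × (1/4, 5/12, 1/3) = (7/24, 0.430556, 5/18)

D_KL(P||M) = 0.0090 nats
D_KL(Q||M) = 0.0086 nats

JSD(P||Q) = 0.5 × 0.0090 + 0.5 × 0.0086 = 0.0088 nats

Unlike KL divergence, JSD is symmetric and bounded: 0 ≤ JSD ≤ log(2).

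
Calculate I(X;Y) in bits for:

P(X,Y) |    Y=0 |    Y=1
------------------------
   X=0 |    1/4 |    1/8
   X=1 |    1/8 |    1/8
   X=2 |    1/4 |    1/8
0.0157 bits

Mutual information: I(X;Y) = H(X) + H(Y) - H(X,Y)

Marginals:
P(X) = (3/8, 1/4, 3/8), H(X) = 1.5613 bits
P(Y) = (5/8, 3/8), H(Y) = 0.9544 bits

Joint entropy: H(X,Y) = 2.5000 bits

I(X;Y) = 1.5613 + 0.9544 - 2.5000 = 0.0157 bits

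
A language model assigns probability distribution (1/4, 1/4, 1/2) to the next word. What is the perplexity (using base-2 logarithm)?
2.8284

Perplexity is 2^H (or exp(H) for natural log).

First, H = -Σ p log p = 1.5000 bits
Perplexity = 2^1.5000 = 2.8284

Interpretation: The model's uncertainty is equivalent to choosing uniformly among 2.8 options.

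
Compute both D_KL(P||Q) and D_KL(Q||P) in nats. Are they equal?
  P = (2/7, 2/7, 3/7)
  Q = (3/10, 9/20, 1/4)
D_KL(P||Q) = 0.0873, D_KL(Q||P) = 0.0843

KL divergence is not symmetric: D_KL(P||Q) ≠ D_KL(Q||P) in general.

D_KL(P||Q) = 0.0873 nats
D_KL(Q||P) = 0.0843 nats

No, they are not equal!

This asymmetry is why KL divergence is not a true distance metric.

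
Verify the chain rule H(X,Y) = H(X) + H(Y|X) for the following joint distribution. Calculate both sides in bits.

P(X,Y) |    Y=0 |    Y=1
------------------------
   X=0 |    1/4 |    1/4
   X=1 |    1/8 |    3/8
H(X,Y) = 1.9056, H(X) = 1.0000, H(Y|X) = 0.9056 (all in bits)

Chain rule: H(X,Y) = H(X) + H(Y|X)

Left side — joint entropy directly:
H(X,Y) = -Σ p(x,y) log p(x,y) = 1.9056 bits

Right side — compute H(Y|X) from the conditional distributions:
P(X) = (1/2, 1/2), so H(X) = 1.0000 bits
H(Y|X) = Σ_x P(X=x) · H(Y|X=x):
  P(Y|X=0) = (1/2, 1/2), H(Y|X=0) = 1.0000, weight P(X=0) = 1/2
  P(Y|X=1) = (1/4, 3/4), H(Y|X=1) = 0.8113, weight P(X=1) = 1/2
H(Y|X) = 0.9056 bits

H(X) + H(Y|X) = 1.0000 + 0.9056 = 1.9056 bits

Both sides equal 1.9056 bits. ✓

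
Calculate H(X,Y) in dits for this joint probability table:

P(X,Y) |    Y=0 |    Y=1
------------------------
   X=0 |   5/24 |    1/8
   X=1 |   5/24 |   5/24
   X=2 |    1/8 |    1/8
0.7644 dits

Joint entropy is H(X,Y) = -Σ_{x,y} p(x,y) log p(x,y).

Summing over all non-zero entries:
H(X,Y) = -[5/24·log_10(5/24) + 1/8·log_10(1/8) + 5/24·log_10(5/24) + 5/24·log_10(5/24) + 1/8·log_10(1/8) + 1/8·log_10(1/8)]
H(X,Y) = 0.7644 dits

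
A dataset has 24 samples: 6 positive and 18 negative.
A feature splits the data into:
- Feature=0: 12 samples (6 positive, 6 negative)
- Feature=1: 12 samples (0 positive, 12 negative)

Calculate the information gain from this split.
0.3113 bits

Information Gain = H(Y) - H(Y|Feature)

Before split:
P(positive) = 6/24 = 0.2500
H(Y) = 0.8113 bits

After split:
Feature=0: H = 1.0000 bits (weight = 12/24)
Feature=1: H = 0.0000 bits (weight = 12/24)
H(Y|Feature) = (12/24)×1.0000 + (12/24)×0.0000 = 0.5000 bits

Information Gain = 0.8113 - 0.5000 = 0.3113 bits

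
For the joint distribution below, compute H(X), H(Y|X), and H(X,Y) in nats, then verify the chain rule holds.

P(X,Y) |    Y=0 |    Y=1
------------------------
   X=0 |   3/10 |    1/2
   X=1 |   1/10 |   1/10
H(X,Y) = 1.1683, H(X) = 0.5004, H(Y|X) = 0.6679 (all in nats)

Chain rule: H(X,Y) = H(X) + H(Y|X)

Left side — joint entropy directly:
H(X,Y) = -Σ p(x,y) log p(x,y) = 1.1683 nats

Right side — compute H(Y|X) from the conditional distributions:
P(X) = (4/5, 1/5), so H(X) = 0.5004 nats
H(Y|X) = Σ_x P(X=x) · H(Y|X=x):
  P(Y|X=0) = (3/8, 5/8), H(Y|X=0) = 0.6616, weight P(X=0) = 4/5
  P(Y|X=1) = (1/2, 1/2), H(Y|X=1) = 0.6931, weight P(X=1) = 1/5
H(Y|X) = 0.6679 nats

H(X) + H(Y|X) = 0.5004 + 0.6679 = 1.1683 nats

Both sides equal 1.1683 nats. ✓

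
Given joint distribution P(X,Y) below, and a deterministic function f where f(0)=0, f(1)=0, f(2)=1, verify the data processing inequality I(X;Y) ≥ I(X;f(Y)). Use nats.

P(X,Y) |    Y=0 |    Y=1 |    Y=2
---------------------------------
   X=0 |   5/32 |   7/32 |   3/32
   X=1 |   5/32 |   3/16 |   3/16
I(X;Y) = 0.0152, I(X;f(Y)) = 0.0147, inequality holds: 0.0152 ≥ 0.0147

Data Processing Inequality: For any Markov chain X → Y → Z, we have I(X;Y) ≥ I(X;Z).

Here Z = f(Y) is a deterministic function of Y, forming X → Y → Z.

Original I(X;Y) = 0.0152 nats

After applying f:
P(X,Z) where Z=f(Y):
- P(X,Z=0) = P(X,Y=0) + P(X,Y=1)
- P(X,Z=1) = P(X,Y=2)

I(X;Z) = I(X;f(Y)) = 0.0147 nats

Verification: 0.0152 ≥ 0.0147 ✓

Information cannot be created by processing; the function f can only lose information about X.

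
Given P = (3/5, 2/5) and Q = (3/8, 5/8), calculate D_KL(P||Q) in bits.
0.1493 bits

KL divergence: D_KL(P||Q) = Σ p(x) log(p(x)/q(x))

Computing term by term:
  x=0: 3/5 × log_2[(3/5)/(3/8)] = 3/5 × 0.6781 = 0.4068
  x=1: 2/5 × log_2[(2/5)/(5/8)] = 2/5 × -0.6439 = -0.2575

D_KL(P||Q) = 0.1493 bits

Note: KL divergence is always non-negative and equals 0 iff P = Q.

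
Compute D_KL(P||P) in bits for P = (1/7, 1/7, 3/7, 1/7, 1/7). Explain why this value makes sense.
0.0000 bits

KL divergence satisfies the Gibbs inequality: D_KL(P||Q) ≥ 0 for all distributions P, Q.

D_KL(P||Q) = Σ p(x) log(p(x)/q(x))
Each term is p(x) × log_2(p(x)/p(x)) = p(x) × log_2(1) = 0, so the sum is 0.
D_KL(P||Q) = 0.0000 bits

When P = Q, the KL divergence is exactly 0, as there is no 'divergence' between identical distributions.

This non-negativity is a fundamental property: relative entropy cannot be negative because it measures how different Q is from P.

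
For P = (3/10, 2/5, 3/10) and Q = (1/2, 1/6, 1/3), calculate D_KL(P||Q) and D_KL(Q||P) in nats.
D_KL(P||Q) = 0.1653, D_KL(Q||P) = 0.1446

KL divergence is not symmetric: D_KL(P||Q) ≠ D_KL(Q||P) in general.

D_KL(P||Q) = 0.1653 nats
D_KL(Q||P) = 0.1446 nats

No, they are not equal!

This asymmetry is why KL divergence is not a true distance metric.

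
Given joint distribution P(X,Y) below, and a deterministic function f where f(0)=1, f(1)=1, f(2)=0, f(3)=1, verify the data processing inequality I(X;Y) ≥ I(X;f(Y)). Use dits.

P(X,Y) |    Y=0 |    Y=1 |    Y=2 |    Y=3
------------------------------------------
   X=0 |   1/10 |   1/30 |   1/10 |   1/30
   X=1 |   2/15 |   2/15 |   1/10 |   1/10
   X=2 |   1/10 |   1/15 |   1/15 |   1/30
I(X;Y) = 0.0120, I(X;f(Y)) = 0.0048, inequality holds: 0.0120 ≥ 0.0048

Data Processing Inequality: For any Markov chain X → Y → Z, we have I(X;Y) ≥ I(X;Z).

Here Z = f(Y) is a deterministic function of Y, forming X → Y → Z.

Original I(X;Y) = 0.0120 dits

After applying f:
P(X,Z) where Z=f(Y):
- P(X,Z=0) = P(X,Y=2)
- P(X,Z=1) = P(X,Y=0) + P(X,Y=1) + P(X,Y=3)

I(X;Z) = I(X;f(Y)) = 0.0048 dits

Verification: 0.0120 ≥ 0.0048 ✓

Information cannot be created by processing; the function f can only lose information about X.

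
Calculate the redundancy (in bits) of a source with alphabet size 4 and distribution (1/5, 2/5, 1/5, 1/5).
0.0781 bits

Redundancy measures how far a source is from maximum entropy:
R = H_max - H(X)

Maximum entropy for 4 symbols: H_max = log_2(4) = 2.0000 bits
Actual entropy: H(X) = 1.9219 bits
Redundancy: R = 2.0000 - 1.9219 = 0.0781 bits

This redundancy represents potential for compression: the source could be compressed by 0.0781 bits per symbol.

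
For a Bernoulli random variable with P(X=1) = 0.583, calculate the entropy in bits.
0.9800 bits

The binary entropy function is:
H(p) = -p log(p) - (1-p) log(1-p)

H(0.583) = -0.583 × log_2(0.583) - 0.417 × log_2(0.417)
H(0.583) = 0.9800 bits

Note: Binary entropy is maximized at p=0.5 (H=1 bit) and minimized at p=0 or p=1 (H=0).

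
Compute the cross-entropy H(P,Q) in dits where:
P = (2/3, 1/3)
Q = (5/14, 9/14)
0.3621 dits

Cross-entropy: H(P,Q) = -Σ p(x) log q(x)

Alternatively: H(P,Q) = H(P) + D_KL(P||Q)
H(P) = 0.2764 dits
D_KL(P||Q) = 0.0856 dits

H(P,Q) = 0.2764 + 0.0856 = 0.3621 dits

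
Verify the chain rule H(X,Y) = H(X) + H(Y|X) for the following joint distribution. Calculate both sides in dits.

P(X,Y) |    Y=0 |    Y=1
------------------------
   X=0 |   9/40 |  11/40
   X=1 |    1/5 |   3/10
H(X,Y) = 0.5966, H(X) = 0.3010, H(Y|X) = 0.2956 (all in dits)

Chain rule: H(X,Y) = H(X) + H(Y|X)

Left side — joint entropy directly:
H(X,Y) = -Σ p(x,y) log p(x,y) = 0.5966 dits

Right side — compute H(Y|X) from the conditional distributions:
P(X) = (1/2, 1/2), so H(X) = 0.3010 dits
H(Y|X) = Σ_x P(X=x) · H(Y|X=x):
  P(Y|X=0) = (9/20, 11/20), H(Y|X=0) = 0.2989, weight P(X=0) = 1/2
  P(Y|X=1) = (2/5, 3/5), H(Y|X=1) = 0.2923, weight P(X=1) = 1/2
H(Y|X) = 0.2956 dits

H(X) + H(Y|X) = 0.3010 + 0.2956 = 0.5966 dits

Both sides equal 0.5966 dits. ✓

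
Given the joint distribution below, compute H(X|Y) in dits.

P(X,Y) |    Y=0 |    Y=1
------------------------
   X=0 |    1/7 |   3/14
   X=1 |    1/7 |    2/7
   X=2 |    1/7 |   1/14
0.4463 dits

Using the chain rule: H(X|Y) = H(X,Y) - H(Y)

First, compute H(X,Y) = 0.7429 dits

Marginal P(Y) = (3/7, 4/7)
H(Y) = 0.2966 dits

H(X|Y) = H(X,Y) - H(Y) = 0.7429 - 0.2966 = 0.4463 dits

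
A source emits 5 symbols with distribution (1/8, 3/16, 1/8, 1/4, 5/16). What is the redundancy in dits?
0.0285 dits

Redundancy measures how far a source is from maximum entropy:
R = H_max - H(X)

Maximum entropy for 5 symbols: H_max = log_10(5) = 0.6990 dits
Actual entropy: H(X) = 0.6705 dits
Redundancy: R = 0.6990 - 0.6705 = 0.0285 dits

This redundancy represents potential for compression: the source could be compressed by 0.0285 dits per symbol.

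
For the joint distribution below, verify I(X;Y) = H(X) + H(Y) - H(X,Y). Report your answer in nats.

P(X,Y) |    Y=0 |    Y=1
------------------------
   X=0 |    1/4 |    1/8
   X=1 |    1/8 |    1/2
I(X;Y) = 0.1101 nats

Mutual information has multiple equivalent forms:
- I(X;Y) = H(X) - H(X|Y)
- I(X;Y) = H(Y) - H(Y|X)
- I(X;Y) = H(X) + H(Y) - H(X,Y)

Computing all quantities:
H(X) = 0.6616, H(Y) = 0.6616, H(X,Y) = 1.2130
H(X|Y) = 0.5514, H(Y|X) = 0.5514

Verification:
H(X) - H(X|Y) = 0.6616 - 0.5514 = 0.1101
H(Y) - H(Y|X) = 0.6616 - 0.5514 = 0.1101
H(X) + H(Y) - H(X,Y) = 0.6616 + 0.6616 - 1.2130 = 0.1101

All forms give I(X;Y) = 0.1101 nats. ✓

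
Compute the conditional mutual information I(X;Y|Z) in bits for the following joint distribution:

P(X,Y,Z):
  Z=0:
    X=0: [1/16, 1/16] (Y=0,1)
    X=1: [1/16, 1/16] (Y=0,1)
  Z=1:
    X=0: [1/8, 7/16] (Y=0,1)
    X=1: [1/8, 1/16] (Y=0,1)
0.0867 bits

Conditional mutual information: I(X;Y|Z) = H(X|Z) + H(Y|Z) - H(X,Y|Z)

H(Z) = 0.8113
H(X,Z) = 1.6697 → H(X|Z) = 0.8585
H(Y,Z) = 1.7500 → H(Y|Z) = 0.9387
H(X,Y,Z) = 2.5218 → H(X,Y|Z) = 1.7105

I(X;Y|Z) = 0.8585 + 0.9387 - 1.7105 = 0.0867 bits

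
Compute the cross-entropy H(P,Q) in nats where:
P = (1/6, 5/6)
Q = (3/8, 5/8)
0.5551 nats

Cross-entropy: H(P,Q) = -Σ p(x) log q(x)

Alternatively: H(P,Q) = H(P) + D_KL(P||Q)
H(P) = 0.4506 nats
D_KL(P||Q) = 0.1046 nats

H(P,Q) = 0.4506 + 0.1046 = 0.5551 nats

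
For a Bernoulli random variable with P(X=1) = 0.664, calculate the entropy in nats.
0.6383 nats

The binary entropy function is:
H(p) = -p log(p) - (1-p) log(1-p)

H(0.664) = -0.664 × log_e(0.664) - 0.336 × log_e(0.336)
H(0.664) = 0.6383 nats

Note: Binary entropy is maximized at p=0.5 (H=1 bit) and minimized at p=0 or p=1 (H=0).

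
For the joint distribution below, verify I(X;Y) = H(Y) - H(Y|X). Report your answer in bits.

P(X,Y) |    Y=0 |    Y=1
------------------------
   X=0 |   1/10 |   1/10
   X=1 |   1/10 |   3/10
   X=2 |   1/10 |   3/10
I(X;Y) = 0.0323 bits

Mutual information has multiple equivalent forms:
- I(X;Y) = H(X) - H(X|Y)
- I(X;Y) = H(Y) - H(Y|X)
- I(X;Y) = H(X) + H(Y) - H(X,Y)

Computing all quantities:
H(X) = 1.5219, H(Y) = 0.8813, H(X,Y) = 2.3710
H(X|Y) = 1.4897, H(Y|X) = 0.8490

Verification:
H(X) - H(X|Y) = 1.5219 - 1.4897 = 0.0323
H(Y) - H(Y|X) = 0.8813 - 0.8490 = 0.0323
H(X) + H(Y) - H(X,Y) = 1.5219 + 0.8813 - 2.3710 = 0.0323

All forms give I(X;Y) = 0.0323 bits. ✓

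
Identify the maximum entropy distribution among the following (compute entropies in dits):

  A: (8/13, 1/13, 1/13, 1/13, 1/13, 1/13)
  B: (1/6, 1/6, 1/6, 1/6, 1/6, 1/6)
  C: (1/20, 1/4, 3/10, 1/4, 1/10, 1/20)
B

For a discrete distribution over n outcomes, entropy is maximized by the uniform distribution.

Computing entropies:
H(A) = 0.5582 dits
H(B) = 0.7782 dits
H(C) = 0.6880 dits

The uniform distribution (where all probabilities equal 1/6) achieves the maximum entropy of log_10(6) = 0.7782 dits.

Distribution B has the highest entropy.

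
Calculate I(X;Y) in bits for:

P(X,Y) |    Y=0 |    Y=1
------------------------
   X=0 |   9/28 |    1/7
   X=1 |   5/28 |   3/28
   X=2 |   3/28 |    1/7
0.0342 bits

Mutual information: I(X;Y) = H(X) + H(Y) - H(X,Y)

Marginals:
P(X) = (13/28, 2/7, 1/4), H(X) = 1.5303 bits
P(Y) = (17/28, 11/28), H(Y) = 0.9666 bits

Joint entropy: H(X,Y) = 2.4628 bits

I(X;Y) = 1.5303 + 0.9666 - 2.4628 = 0.0342 bits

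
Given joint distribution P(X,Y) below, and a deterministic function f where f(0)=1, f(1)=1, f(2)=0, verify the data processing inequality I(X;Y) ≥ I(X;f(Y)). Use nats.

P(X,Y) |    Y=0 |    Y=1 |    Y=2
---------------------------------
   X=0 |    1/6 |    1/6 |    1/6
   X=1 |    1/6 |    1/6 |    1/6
I(X;Y) = 0.0000, I(X;f(Y)) = 0.0000, inequality holds: 0.0000 ≥ 0.0000

Data Processing Inequality: For any Markov chain X → Y → Z, we have I(X;Y) ≥ I(X;Z).

Here Z = f(Y) is a deterministic function of Y, forming X → Y → Z.

Original I(X;Y) = 0.0000 nats

After applying f:
P(X,Z) where Z=f(Y):
- P(X,Z=0) = P(X,Y=2)
- P(X,Z=1) = P(X,Y=0) + P(X,Y=1)

I(X;Z) = I(X;f(Y)) = 0.0000 nats

Verification: 0.0000 ≥ 0.0000 ✓

Information cannot be created by processing; the function f can only lose information about X.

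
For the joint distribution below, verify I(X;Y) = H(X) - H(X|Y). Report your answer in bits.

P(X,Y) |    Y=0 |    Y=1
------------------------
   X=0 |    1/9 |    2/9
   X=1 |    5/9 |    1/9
I(X;Y) = 0.1788 bits

Mutual information has multiple equivalent forms:
- I(X;Y) = H(X) - H(X|Y)
- I(X;Y) = H(Y) - H(Y|X)
- I(X;Y) = H(X) + H(Y) - H(X,Y)

Computing all quantities:
H(X) = 0.9183, H(Y) = 0.9183, H(X,Y) = 1.6577
H(X|Y) = 0.7394, H(Y|X) = 0.7394

Verification:
H(X) - H(X|Y) = 0.9183 - 0.7394 = 0.1788
H(Y) - H(Y|X) = 0.9183 - 0.7394 = 0.1788
H(X) + H(Y) - H(X,Y) = 0.9183 + 0.9183 - 1.6577 = 0.1788

All forms give I(X;Y) = 0.1788 bits. ✓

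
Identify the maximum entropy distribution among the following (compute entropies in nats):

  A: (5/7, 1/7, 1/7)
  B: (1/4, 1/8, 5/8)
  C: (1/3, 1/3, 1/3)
C

For a discrete distribution over n outcomes, entropy is maximized by the uniform distribution.

Computing entropies:
H(A) = 0.7963 nats
H(B) = 0.9003 nats
H(C) = 1.0986 nats

The uniform distribution (where all probabilities equal 1/3) achieves the maximum entropy of log_e(3) = 1.0986 nats.

Distribution C has the highest entropy.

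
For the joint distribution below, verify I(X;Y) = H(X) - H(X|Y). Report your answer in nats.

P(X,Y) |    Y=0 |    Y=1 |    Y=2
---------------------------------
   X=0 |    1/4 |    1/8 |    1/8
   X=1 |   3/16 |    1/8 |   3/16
I(X;Y) = 0.0108 nats

Mutual information has multiple equivalent forms:
- I(X;Y) = H(X) - H(X|Y)
- I(X;Y) = H(Y) - H(Y|X)
- I(X;Y) = H(X) + H(Y) - H(X,Y)

Computing all quantities:
H(X) = 0.6931, H(Y) = 1.0717, H(X,Y) = 1.7541
H(X|Y) = 0.6824, H(Y|X) = 1.0610

Verification:
H(X) - H(X|Y) = 0.6931 - 0.6824 = 0.0108
H(Y) - H(Y|X) = 1.0717 - 1.0610 = 0.0108
H(X) + H(Y) - H(X,Y) = 0.6931 + 1.0717 - 1.7541 = 0.0108

All forms give I(X;Y) = 0.0108 nats. ✓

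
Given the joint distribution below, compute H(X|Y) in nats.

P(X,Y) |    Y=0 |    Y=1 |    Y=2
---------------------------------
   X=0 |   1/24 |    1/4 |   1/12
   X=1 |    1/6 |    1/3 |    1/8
0.6428 nats

Using the chain rule: H(X|Y) = H(X,Y) - H(Y)

First, compute H(X,Y) = 1.6108 nats

Marginal P(Y) = (5/24, 7/12, 5/24)
H(Y) = 0.9680 nats

H(X|Y) = H(X,Y) - H(Y) = 1.6108 - 0.9680 = 0.6428 nats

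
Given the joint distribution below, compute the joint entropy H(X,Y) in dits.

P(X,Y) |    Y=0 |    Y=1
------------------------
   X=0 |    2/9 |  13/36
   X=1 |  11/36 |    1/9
0.5683 dits

Joint entropy is H(X,Y) = -Σ_{x,y} p(x,y) log p(x,y).

Summing over all non-zero entries:
H(X,Y) = -[2/9·log_10(2/9) + 13/36·log_10(13/36) + 11/36·log_10(11/36) + 1/9·log_10(1/9)]
H(X,Y) = 0.5683 dits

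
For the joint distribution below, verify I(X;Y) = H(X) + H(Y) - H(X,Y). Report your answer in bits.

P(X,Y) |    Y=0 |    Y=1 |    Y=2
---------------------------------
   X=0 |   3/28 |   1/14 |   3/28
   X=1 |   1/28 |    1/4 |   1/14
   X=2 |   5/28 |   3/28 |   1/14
I(X;Y) = 0.1605 bits

Mutual information has multiple equivalent forms:
- I(X;Y) = H(X) - H(X|Y)
- I(X;Y) = H(Y) - H(Y|X)
- I(X;Y) = H(X) + H(Y) - H(X,Y)

Computing all quantities:
H(X) = 1.5774, H(Y) = 1.5502, H(X,Y) = 2.9671
H(X|Y) = 1.4169, H(Y|X) = 1.3897

Verification:
H(X) - H(X|Y) = 1.5774 - 1.4169 = 0.1605
H(Y) - H(Y|X) = 1.5502 - 1.3897 = 0.1605
H(X) + H(Y) - H(X,Y) = 1.5774 + 1.5502 - 2.9671 = 0.1605

All forms give I(X;Y) = 0.1605 bits. ✓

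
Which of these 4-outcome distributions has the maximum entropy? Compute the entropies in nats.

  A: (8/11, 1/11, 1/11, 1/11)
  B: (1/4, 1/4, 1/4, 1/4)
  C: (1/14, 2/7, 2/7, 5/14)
B

For a discrete distribution over n outcomes, entropy is maximized by the uniform distribution.

Computing entropies:
H(A) = 0.8856 nats
H(B) = 1.3863 nats
H(C) = 1.2721 nats

The uniform distribution (where all probabilities equal 1/4) achieves the maximum entropy of log_e(4) = 1.3863 nats.

Distribution B has the highest entropy.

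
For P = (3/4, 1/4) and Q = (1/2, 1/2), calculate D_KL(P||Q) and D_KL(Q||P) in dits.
D_KL(P||Q) = 0.0568, D_KL(Q||P) = 0.0625

KL divergence is not symmetric: D_KL(P||Q) ≠ D_KL(Q||P) in general.

D_KL(P||Q) = 0.0568 dits
D_KL(Q||P) = 0.0625 dits

No, they are not equal!

This asymmetry is why KL divergence is not a true distance metric.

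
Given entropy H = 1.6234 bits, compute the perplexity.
3.0810

Perplexity is 2^H (or exp(H) for natural log).

H = 1.6234 bits
Perplexity = 2^1.6234 = 3.0810

Interpretation: The model's uncertainty is equivalent to choosing uniformly among 3.1 options.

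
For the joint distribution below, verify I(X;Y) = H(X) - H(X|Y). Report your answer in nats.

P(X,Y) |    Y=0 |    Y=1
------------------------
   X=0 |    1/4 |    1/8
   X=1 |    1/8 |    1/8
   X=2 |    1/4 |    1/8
I(X;Y) = 0.0109 nats

Mutual information has multiple equivalent forms:
- I(X;Y) = H(X) - H(X|Y)
- I(X;Y) = H(Y) - H(Y|X)
- I(X;Y) = H(X) + H(Y) - H(X,Y)

Computing all quantities:
H(X) = 1.0822, H(Y) = 0.6616, H(X,Y) = 1.7329
H(X|Y) = 1.0713, H(Y|X) = 0.6507

Verification:
H(X) - H(X|Y) = 1.0822 - 1.0713 = 0.0109
H(Y) - H(Y|X) = 0.6616 - 0.6507 = 0.0109
H(X) + H(Y) - H(X,Y) = 1.0822 + 0.6616 - 1.7329 = 0.0109

All forms give I(X;Y) = 0.0109 nats. ✓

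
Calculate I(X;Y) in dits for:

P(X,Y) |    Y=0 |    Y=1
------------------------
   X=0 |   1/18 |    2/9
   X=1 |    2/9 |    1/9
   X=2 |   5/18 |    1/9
0.0448 dits

Mutual information: I(X;Y) = H(X) + H(Y) - H(X,Y)

Marginals:
P(X) = (5/18, 1/3, 7/18), H(X) = 0.4731 dits
P(Y) = (5/9, 4/9), H(Y) = 0.2983 dits

Joint entropy: H(X,Y) = 0.7266 dits

I(X;Y) = 0.4731 + 0.2983 - 0.7266 = 0.0448 dits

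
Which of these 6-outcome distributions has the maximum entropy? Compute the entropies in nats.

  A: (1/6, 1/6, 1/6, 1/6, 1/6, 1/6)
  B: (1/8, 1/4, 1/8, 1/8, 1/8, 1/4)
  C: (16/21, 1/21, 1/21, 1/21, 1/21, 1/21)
A

For a discrete distribution over n outcomes, entropy is maximized by the uniform distribution.

Computing entropies:
H(A) = 1.7918 nats
H(B) = 1.7329 nats
H(C) = 0.9321 nats

The uniform distribution (where all probabilities equal 1/6) achieves the maximum entropy of log_e(6) = 1.7918 nats.

Distribution A has the highest entropy.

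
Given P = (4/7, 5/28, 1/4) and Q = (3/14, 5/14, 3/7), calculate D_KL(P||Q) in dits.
0.1311 dits

KL divergence: D_KL(P||Q) = Σ p(x) log(p(x)/q(x))

Computing term by term:
  x=0: 4/7 × log_10[(4/7)/(3/14)] = 4/7 × 0.4260 = 0.2434
  x=1: 5/28 × log_10[(5/28)/(5/14)] = 5/28 × -0.3010 = -0.0538
  x=2: 1/4 × log_10[(1/4)/(3/7)] = 1/4 × -0.2341 = -0.0585

D_KL(P||Q) = 0.1311 dits

Note: KL divergence is always non-negative and equals 0 iff P = Q.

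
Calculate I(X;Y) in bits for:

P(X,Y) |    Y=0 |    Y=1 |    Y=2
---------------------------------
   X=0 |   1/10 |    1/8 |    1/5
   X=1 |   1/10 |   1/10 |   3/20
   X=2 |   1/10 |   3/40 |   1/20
0.0348 bits

Mutual information: I(X;Y) = H(X) + H(Y) - H(X,Y)

Marginals:
P(X) = (17/40, 7/20, 9/40), H(X) = 1.5389 bits
P(Y) = (3/10, 3/10, 2/5), H(Y) = 1.5710 bits

Joint entropy: H(X,Y) = 3.0751 bits

I(X;Y) = 1.5389 + 1.5710 - 3.0751 = 0.0348 bits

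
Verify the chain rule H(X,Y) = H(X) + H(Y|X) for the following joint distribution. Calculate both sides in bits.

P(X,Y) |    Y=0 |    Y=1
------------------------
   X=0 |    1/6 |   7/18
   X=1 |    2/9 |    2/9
H(X,Y) = 1.9251, H(X) = 0.9911, H(Y|X) = 0.9341 (all in bits)

Chain rule: H(X,Y) = H(X) + H(Y|X)

Left side — joint entropy directly:
H(X,Y) = -Σ p(x,y) log p(x,y) = 1.9251 bits

Right side — compute H(Y|X) from the conditional distributions:
P(X) = (5/9, 4/9), so H(X) = 0.9911 bits
H(Y|X) = Σ_x P(X=x) · H(Y|X=x):
  P(Y|X=0) = (3/10, 7/10), H(Y|X=0) = 0.8813, weight P(X=0) = 5/9
  P(Y|X=1) = (1/2, 1/2), H(Y|X=1) = 1.0000, weight P(X=1) = 4/9
H(Y|X) = 0.9341 bits

H(X) + H(Y|X) = 0.9911 + 0.9341 = 1.9251 bits

Both sides equal 1.9251 bits. ✓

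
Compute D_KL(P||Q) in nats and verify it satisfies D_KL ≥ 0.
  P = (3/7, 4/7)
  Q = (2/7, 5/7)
0.0463 nats

KL divergence satisfies the Gibbs inequality: D_KL(P||Q) ≥ 0 for all distributions P, Q.

D_KL(P||Q) = Σ p(x) log(p(x)/q(x))
Term by term:
  x=0: 3/7 × log_e[(3/7)/(2/7)] = 0.1738
  x=1: 4/7 × log_e[(4/7)/(5/7)] = -0.1275
D_KL(P||Q) = 0.0463 nats

D_KL(P||Q) = 0.0463 ≥ 0 ✓

This non-negativity is a fundamental property: relative entropy cannot be negative because it measures how different Q is from P.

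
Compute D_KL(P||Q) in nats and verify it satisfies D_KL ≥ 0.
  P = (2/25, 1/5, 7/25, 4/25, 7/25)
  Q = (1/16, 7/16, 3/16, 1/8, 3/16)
0.1273 nats

KL divergence satisfies the Gibbs inequality: D_KL(P||Q) ≥ 0 for all distributions P, Q.

D_KL(P||Q) = Σ p(x) log(p(x)/q(x))
Term by term:
  x=0: 2/25 × log_e[(2/25)/(1/16)] = 0.0197
  x=1: 1/5 × log_e[(1/5)/(7/16)] = -0.1566
  x=2: 7/25 × log_e[(7/25)/(3/16)] = 0.1123
  x=3: 4/25 × log_e[(4/25)/(1/8)] = 0.0395
  x=4: 7/25 × log_e[(7/25)/(3/16)] = 0.1123
D_KL(P||Q) = 0.1273 nats

D_KL(P||Q) = 0.1273 ≥ 0 ✓

This non-negativity is a fundamental property: relative entropy cannot be negative because it measures how different Q is from P.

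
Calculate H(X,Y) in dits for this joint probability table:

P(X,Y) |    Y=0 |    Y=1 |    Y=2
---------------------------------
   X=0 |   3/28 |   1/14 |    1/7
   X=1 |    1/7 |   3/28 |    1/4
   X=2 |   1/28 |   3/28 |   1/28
0.8890 dits

Joint entropy is H(X,Y) = -Σ_{x,y} p(x,y) log p(x,y).

Summing over all non-zero entries:
H(X,Y) = -[3/28·log_10(3/28) + 1/14·log_10(1/14) + 1/7·log_10(1/7) + 1/7·log_10(1/7) + 3/28·log_10(3/28) + 1/4·log_10(1/4) + 1/28·log_10(1/28) + 3/28·log_10(3/28) + 1/28·log_10(1/28)]
H(X,Y) = 0.8890 dits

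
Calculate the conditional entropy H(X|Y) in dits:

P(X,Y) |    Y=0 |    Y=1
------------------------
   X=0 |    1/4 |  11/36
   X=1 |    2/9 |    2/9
0.2978 dits

Using the chain rule: H(X|Y) = H(X,Y) - H(Y)

First, compute H(X,Y) = 0.5982 dits

Marginal P(Y) = (17/36, 19/36)
H(Y) = 0.3004 dits

H(X|Y) = H(X,Y) - H(Y) = 0.5982 - 0.3004 = 0.2978 dits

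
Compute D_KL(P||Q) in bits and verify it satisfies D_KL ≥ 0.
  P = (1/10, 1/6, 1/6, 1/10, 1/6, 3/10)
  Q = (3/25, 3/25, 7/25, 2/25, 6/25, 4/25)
0.1445 bits

KL divergence satisfies the Gibbs inequality: D_KL(P||Q) ≥ 0 for all distributions P, Q.

D_KL(P||Q) = Σ p(x) log(p(x)/q(x))
Term by term:
  x=0: 1/10 × log_2[(1/10)/(3/25)] = -0.0263
  x=1: 1/6 × log_2[(1/6)/(3/25)] = 0.0790
  x=2: 1/6 × log_2[(1/6)/(7/25)] = -0.1247
  x=3: 1/10 × log_2[(1/10)/(2/25)] = 0.0322
  x=4: 1/6 × log_2[(1/6)/(6/25)] = -0.0877
  x=5: 3/10 × log_2[(3/10)/(4/25)] = 0.2721
D_KL(P||Q) = 0.1445 bits

D_KL(P||Q) = 0.1445 ≥ 0 ✓

This non-negativity is a fundamental property: relative entropy cannot be negative because it measures how different Q is from P.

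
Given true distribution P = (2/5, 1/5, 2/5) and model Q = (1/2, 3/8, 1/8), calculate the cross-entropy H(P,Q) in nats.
1.3052 nats

Cross-entropy: H(P,Q) = -Σ p(x) log q(x)

Alternatively: H(P,Q) = H(P) + D_KL(P||Q)
H(P) = 1.0549 nats
D_KL(P||Q) = 0.2503 nats

H(P,Q) = 1.0549 + 0.2503 = 1.3052 nats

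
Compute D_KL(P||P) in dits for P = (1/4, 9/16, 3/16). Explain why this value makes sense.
0.0000 dits

KL divergence satisfies the Gibbs inequality: D_KL(P||Q) ≥ 0 for all distributions P, Q.

D_KL(P||Q) = Σ p(x) log(p(x)/q(x))
Each term is p(x) × log_10(p(x)/p(x)) = p(x) × log_10(1) = 0, so the sum is 0.
D_KL(P||Q) = 0.0000 dits

When P = Q, the KL divergence is exactly 0, as there is no 'divergence' between identical distributions.

This non-negativity is a fundamental property: relative entropy cannot be negative because it measures how different Q is from P.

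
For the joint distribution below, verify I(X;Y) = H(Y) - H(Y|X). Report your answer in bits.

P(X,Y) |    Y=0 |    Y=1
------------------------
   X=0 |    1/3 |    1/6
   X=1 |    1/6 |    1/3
I(X;Y) = 0.0817 bits

Mutual information has multiple equivalent forms:
- I(X;Y) = H(X) - H(X|Y)
- I(X;Y) = H(Y) - H(Y|X)
- I(X;Y) = H(X) + H(Y) - H(X,Y)

Computing all quantities:
H(X) = 1.0000, H(Y) = 1.0000, H(X,Y) = 1.9183
H(X|Y) = 0.9183, H(Y|X) = 0.9183

Verification:
H(X) - H(X|Y) = 1.0000 - 0.9183 = 0.0817
H(Y) - H(Y|X) = 1.0000 - 0.9183 = 0.0817
H(X) + H(Y) - H(X,Y) = 1.0000 + 1.0000 - 1.9183 = 0.0817

All forms give I(X;Y) = 0.0817 bits. ✓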